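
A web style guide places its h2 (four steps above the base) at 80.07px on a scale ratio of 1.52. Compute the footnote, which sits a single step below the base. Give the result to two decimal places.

Moving from step +4 to step -1 is 5 steps down, so divide by r⁵.
80.07 ÷ 1.52⁵ = 80.07 ÷ 8.11368 ≈ 9.869

9.87px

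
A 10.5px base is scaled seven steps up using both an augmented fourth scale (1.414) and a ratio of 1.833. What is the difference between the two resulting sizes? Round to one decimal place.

611.3px

Augmented fourth: 10.5 × 1.414⁷ = 118.668px
At 1.833: 10.5 × 1.833⁷ = 730.006px
Difference: 730.006 − 118.668 = 611.338px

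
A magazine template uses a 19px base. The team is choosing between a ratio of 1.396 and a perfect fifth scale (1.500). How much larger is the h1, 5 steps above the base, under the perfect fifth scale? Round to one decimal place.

43.5px

At 1.396: 19.0 × 1.396⁵ = 100.735px
Perfect fifth: 19.0 × 1.500⁵ = 144.281px
Difference: 144.281 − 100.735 = 43.546px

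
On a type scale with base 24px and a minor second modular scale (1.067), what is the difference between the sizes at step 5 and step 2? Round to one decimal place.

Step 2: 24.0 × 1.067² = 27.324px
Step 5: 24.0 × 1.067⁵ = 33.192px
Difference: 33.192 − 27.324 = 5.868px

5.9px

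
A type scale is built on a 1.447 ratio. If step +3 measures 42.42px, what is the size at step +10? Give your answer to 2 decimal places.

563.44px

Moving from step +3 to step +10 is 7 steps up, so multiply by r⁷.
42.42 × 1.447⁷ = 42.42 × 13.28250 ≈ 563.444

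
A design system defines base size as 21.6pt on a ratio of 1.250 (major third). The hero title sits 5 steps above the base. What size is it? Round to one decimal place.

21.6 × 1.250⁵ = 21.6 × 3.05176 ≈ 65.92

65.9pt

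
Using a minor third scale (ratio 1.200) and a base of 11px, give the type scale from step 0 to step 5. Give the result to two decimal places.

11.00px, 13.20px, 15.84px, 19.01px, 22.81px, 27.37px

Step 0: 11px
Step 1: 11.0 × 1.200 = 13.20
Step 2: 11.0 × 1.200² = 15.84
Step 3: 11.0 × 1.200³ = 19.01
Step 4: 11.0 × 1.200⁴ = 22.81
Step 5: 11.0 × 1.200⁵ = 27.37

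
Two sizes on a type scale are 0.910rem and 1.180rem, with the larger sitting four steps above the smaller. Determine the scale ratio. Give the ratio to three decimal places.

1.067

r⁴ = 1.180 / 0.910, so r = (1.180/0.910)^(1/4).
r = 1.2967^(1/4) ≈ 1.0671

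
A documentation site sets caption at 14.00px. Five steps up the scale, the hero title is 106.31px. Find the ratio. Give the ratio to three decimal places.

1.500

r⁵ = 106.31 / 14.00, so r = (106.31/14.00)^(1/5).
r = 7.5936^(1/5) ≈ 1.5000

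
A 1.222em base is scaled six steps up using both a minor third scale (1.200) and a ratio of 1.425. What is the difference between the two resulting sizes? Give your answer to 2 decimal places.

Minor third: 1.222 × 1.200⁶ = 3.6489em
At 1.425: 1.222 × 1.425⁶ = 10.2320em
Difference: 10.2320 − 3.6489 = 6.5831em

6.58em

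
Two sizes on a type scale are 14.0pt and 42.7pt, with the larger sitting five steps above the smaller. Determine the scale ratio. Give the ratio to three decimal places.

The ratio satisfies 14.0 × r⁵ = 42.7, so r = (42.7 / 14.0)^(1/5).
r = 3.0500^(1/5) ≈ 1.2499

1.250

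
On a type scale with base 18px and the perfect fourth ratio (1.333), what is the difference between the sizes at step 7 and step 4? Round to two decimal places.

77.78px

Step 4: 18.0 × 1.333⁴ = 56.8320px
Step 7: 18.0 × 1.333⁷ = 134.6119px
Difference: 134.6119 − 56.8320 = 77.7799px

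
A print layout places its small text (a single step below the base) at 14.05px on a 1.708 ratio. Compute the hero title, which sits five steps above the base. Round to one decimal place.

14.05 × 1.708⁶ = 14.05 × 24.82717 ≈ 348.822

348.8px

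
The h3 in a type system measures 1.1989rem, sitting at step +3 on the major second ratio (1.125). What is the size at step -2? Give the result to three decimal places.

Moving from step +3 to step -2 is 5 steps down, so divide by r⁵.
1.1989 ÷ 1.125⁵ = 1.1989 ÷ 1.80203 ≈ 0.665

0.665rem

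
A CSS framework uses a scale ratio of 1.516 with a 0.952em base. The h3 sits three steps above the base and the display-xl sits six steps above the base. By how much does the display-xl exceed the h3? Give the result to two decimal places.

Step 3: 0.952 × 1.516³ = 3.3169em
Step 6: 0.952 × 1.516⁶ = 11.5567em
Difference: 11.5567 − 3.3169 = 8.2398em

8.24em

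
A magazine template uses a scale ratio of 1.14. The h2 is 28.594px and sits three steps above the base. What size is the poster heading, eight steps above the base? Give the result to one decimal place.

55.1px

Moving from step +3 to step +8 is 5 steps up, so multiply by r⁵.
28.594 × 1.14⁵ = 28.594 × 1.92541 ≈ 55.055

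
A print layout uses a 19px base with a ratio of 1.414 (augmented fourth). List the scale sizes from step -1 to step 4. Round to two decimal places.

Step -1: 19.0 ÷ 1.414 = 13.44
Step 0: 19px
Step 1: 19.0 × 1.414 = 26.87
Step 2: 19.0 × 1.414² = 37.99
Step 3: 19.0 × 1.414³ = 53.72
Step 4: 19.0 × 1.414⁴ = 75.95

13.44px, 19.00px, 26.87px, 37.99px, 53.72px, 75.95px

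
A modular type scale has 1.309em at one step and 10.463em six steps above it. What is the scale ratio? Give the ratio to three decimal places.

1.414

The ratio satisfies 1.309 × r⁶ = 10.463, so r = (10.463 / 1.309)^(1/6).
r = 7.9931^(1/6) ≈ 1.4140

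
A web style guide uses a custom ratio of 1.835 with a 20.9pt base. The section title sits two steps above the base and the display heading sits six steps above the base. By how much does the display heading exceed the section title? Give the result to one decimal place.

Step 2: 20.9 × 1.835² = 70.375pt
Step 6: 20.9 × 1.835⁶ = 797.926pt
Difference: 797.926 − 70.375 = 727.551pt

727.6pt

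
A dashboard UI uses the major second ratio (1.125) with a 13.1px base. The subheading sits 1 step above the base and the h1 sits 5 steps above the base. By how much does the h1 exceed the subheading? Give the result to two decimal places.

8.87px

Step 1: 13.1 × 1.125 = 14.7375px
Step 5: 13.1 × 1.125⁵ = 23.6066px
Difference: 23.6066 − 14.7375 = 8.8691px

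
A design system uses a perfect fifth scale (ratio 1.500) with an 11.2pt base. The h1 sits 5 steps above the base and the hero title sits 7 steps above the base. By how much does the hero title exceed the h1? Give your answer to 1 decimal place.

106.3pt

Step 5: 11.2 × 1.500⁵ = 85.050pt
Step 7: 11.2 × 1.500⁷ = 191.362pt
Difference: 191.362 − 85.050 = 106.312pt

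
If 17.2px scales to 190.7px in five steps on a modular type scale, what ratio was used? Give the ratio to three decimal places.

r⁵ = 190.7 / 17.2, so r = (190.7/17.2)^(1/5).
r = 11.0872^(1/5) ≈ 1.6179

1.618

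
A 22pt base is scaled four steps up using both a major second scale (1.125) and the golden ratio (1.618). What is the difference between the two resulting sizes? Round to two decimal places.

115.54pt

Major second: 22.0 × 1.125⁴ = 35.2397pt
Golden ratio: 22.0 × 1.618⁴ = 150.7776pt
Difference: 150.7776 − 35.2397 = 115.5379pt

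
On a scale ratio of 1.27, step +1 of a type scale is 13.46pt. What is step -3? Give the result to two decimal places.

5.17pt

The gap is -3 − (1) = -4 steps, so the factor is 1.27^-4.
13.46 ÷ 1.27⁴ = 13.46 ÷ 2.60145 ≈ 5.174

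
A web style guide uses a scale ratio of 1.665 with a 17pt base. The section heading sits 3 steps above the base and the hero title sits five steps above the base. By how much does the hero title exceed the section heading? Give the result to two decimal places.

Step 3: 17.0 × 1.665³ = 78.4678pt
Step 5: 17.0 × 1.665⁵ = 217.5305pt
Difference: 217.5305 − 78.4678 = 139.0627pt

139.06pt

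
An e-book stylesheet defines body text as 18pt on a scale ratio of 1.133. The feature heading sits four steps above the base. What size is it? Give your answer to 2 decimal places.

29.66pt

Every step multiplies by the scale ratio.
18.0 × 1.133⁴ = 18.0 × 1.64786 ≈ 29.66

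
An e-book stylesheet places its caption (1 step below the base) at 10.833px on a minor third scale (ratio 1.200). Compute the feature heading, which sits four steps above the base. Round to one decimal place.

The gap is 4 − (-1) = 5 steps, so the factor is 1.200^5.
10.833 × 1.200⁵ = 10.833 × 2.48832 ≈ 26.956

27.0px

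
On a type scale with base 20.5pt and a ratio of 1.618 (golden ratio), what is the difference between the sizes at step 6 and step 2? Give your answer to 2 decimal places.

314.14pt

Step 2: 20.5 × 1.618² = 53.6674pt
Step 6: 20.5 × 1.618⁶ = 367.8112pt
Difference: 367.8112 − 53.6674 = 314.1438pt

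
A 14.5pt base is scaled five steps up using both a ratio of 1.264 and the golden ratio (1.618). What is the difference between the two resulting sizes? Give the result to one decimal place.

At 1.264: 14.5 × 1.264⁵ = 46.785pt
Golden ratio: 14.5 × 1.618⁵ = 160.791pt
Difference: 160.791 − 46.785 = 114.006pt

114.0pt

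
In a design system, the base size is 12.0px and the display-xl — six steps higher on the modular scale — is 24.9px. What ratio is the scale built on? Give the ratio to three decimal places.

The ratio satisfies 12.0 × r⁶ = 24.9, so r = (24.9 / 12.0)^(1/6).
r = 2.0750^(1/6) ≈ 1.1294

1.129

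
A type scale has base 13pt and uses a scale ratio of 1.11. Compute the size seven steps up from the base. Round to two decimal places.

A modular type scale is a geometric sequence: sizeₙ = base × rⁿ.
13.0 × 1.11⁷ = 13.0 × 2.07616 ≈ 26.99

26.99pt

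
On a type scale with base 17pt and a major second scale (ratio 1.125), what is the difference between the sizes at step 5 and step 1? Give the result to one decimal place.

Step 1: 17.0 × 1.125 = 19.125pt
Step 5: 17.0 × 1.125⁵ = 30.635pt
Difference: 30.635 − 19.125 = 11.510pt

11.5pt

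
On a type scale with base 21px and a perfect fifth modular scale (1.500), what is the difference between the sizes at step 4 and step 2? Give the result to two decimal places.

59.06px

Step 2: 21.0 × 1.500² = 47.2500px
Step 4: 21.0 × 1.500⁴ = 106.3125px
Difference: 106.3125 − 47.2500 = 59.0625px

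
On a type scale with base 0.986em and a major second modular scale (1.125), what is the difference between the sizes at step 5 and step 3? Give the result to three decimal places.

0.373em

Step 3: 0.986 × 1.125³ = 1.40389em
Step 5: 0.986 × 1.125⁵ = 1.77680em
Difference: 1.77680 − 1.40389 = 0.37291em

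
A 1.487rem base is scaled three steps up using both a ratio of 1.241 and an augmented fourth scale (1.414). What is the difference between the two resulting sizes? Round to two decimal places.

1.36rem

At 1.241: 1.487 × 1.241³ = 2.8420rem
Augmented fourth: 1.487 × 1.414³ = 4.2040rem
Difference: 4.2040 − 2.8420 = 1.3620rem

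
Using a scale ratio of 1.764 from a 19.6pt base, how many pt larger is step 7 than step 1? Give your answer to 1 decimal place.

Step 1: 19.6 × 1.764 = 34.574pt
Step 7: 19.6 × 1.764⁷ = 1041.708pt
Difference: 1041.708 − 34.574 = 1007.134pt

1007.1pt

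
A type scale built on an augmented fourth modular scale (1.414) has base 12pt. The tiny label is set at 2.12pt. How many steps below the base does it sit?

1.414ⁿ = 12 / 2.12 = 5.6604
n = ln(5.6604) / ln(1.414) = 1.7335 / 0.3464 ≈ 5.00

5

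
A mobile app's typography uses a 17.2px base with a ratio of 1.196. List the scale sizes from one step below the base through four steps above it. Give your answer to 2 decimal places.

Step -1: 17.2 ÷ 1.196 = 14.38
Step 0: 17.2px
Step 1: 17.2 × 1.196 = 20.57
Step 2: 17.2 × 1.196² = 24.60
Step 3: 17.2 × 1.196³ = 29.43
Step 4: 17.2 × 1.196⁴ = 35.19

14.38px, 17.20px, 20.57px, 24.60px, 29.43px, 35.19px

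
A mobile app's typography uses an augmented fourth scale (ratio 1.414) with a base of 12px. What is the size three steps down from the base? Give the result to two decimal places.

Each step on a modular scale multiplies by the ratio, so the size n steps from the base is base × ratioⁿ.
12.0 ÷ 1.414³ = 12.0 ÷ 2.82715 ≈ 4.24

4.24px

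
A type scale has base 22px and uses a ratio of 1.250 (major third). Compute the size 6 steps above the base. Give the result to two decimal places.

83.92px

22.0 × 1.250⁶ = 22.0 × 3.81470 ≈ 83.92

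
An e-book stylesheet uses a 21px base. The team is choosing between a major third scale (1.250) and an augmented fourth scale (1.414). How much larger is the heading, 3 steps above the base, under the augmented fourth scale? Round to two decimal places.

18.35px

Major third: 21.0 × 1.250³ = 41.0156px
Augmented fourth: 21.0 × 1.414³ = 59.3701px
Difference: 59.3701 − 41.0156 = 18.3545px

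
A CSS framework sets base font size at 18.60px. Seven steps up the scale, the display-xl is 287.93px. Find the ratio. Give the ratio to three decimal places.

r⁷ = 287.93 / 18.60, so r = (287.93/18.60)^(1/7).
r = 15.4801^(1/7) ≈ 1.4790

1.479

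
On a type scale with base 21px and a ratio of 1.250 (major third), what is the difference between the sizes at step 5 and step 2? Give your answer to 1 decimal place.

31.3px

Step 2: 21.0 × 1.250² = 32.812px
Step 5: 21.0 × 1.250⁵ = 64.087px
Difference: 64.087 − 32.812 = 31.275px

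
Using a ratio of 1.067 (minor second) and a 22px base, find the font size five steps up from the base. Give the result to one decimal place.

22.0 × 1.067⁵ = 22.0 × 1.38300 ≈ 30.43

30.4px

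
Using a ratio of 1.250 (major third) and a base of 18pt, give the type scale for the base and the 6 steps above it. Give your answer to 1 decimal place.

18.0pt, 22.5pt, 28.1pt, 35.2pt, 43.9pt, 54.9pt, 68.7pt

Step 0: 18pt
Step 1: 18.0 × 1.250 = 22.5
Step 2: 18.0 × 1.250² = 28.1
Step 3: 18.0 × 1.250³ = 35.2
Step 4: 18.0 × 1.250⁴ = 43.9
Step 5: 18.0 × 1.250⁵ = 54.9
Step 6: 18.0 × 1.250⁶ = 68.7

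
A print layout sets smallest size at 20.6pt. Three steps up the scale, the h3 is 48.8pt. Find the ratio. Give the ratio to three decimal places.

1.333

r³ = 48.8 / 20.6, so r = (48.8/20.6)^(1/3).
r = 2.3689^(1/3) ≈ 1.3331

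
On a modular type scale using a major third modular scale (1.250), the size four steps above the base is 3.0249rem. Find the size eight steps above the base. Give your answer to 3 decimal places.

7.385rem

The gap is 8 − (4) = 4 steps, so the factor is 1.250^4.
3.0249 × 1.250⁴ = 3.0249 × 2.44141 ≈ 7.385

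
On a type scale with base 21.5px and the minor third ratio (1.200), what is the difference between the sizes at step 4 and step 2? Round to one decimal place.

Step 2: 21.5 × 1.200² = 30.960px
Step 4: 21.5 × 1.200⁴ = 44.582px
Difference: 44.582 − 30.960 = 13.622px

13.6px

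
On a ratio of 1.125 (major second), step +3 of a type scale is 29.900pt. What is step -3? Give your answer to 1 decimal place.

14.7pt

29.900 ÷ 1.125⁶ = 29.900 ÷ 2.02729 ≈ 14.749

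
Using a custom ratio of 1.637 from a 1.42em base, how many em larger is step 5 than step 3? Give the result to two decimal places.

Step 3: 1.42 × 1.637³ = 6.2292em
Step 5: 1.42 × 1.637⁵ = 16.6929em
Difference: 16.6929 − 6.2292 = 10.4637em

10.46em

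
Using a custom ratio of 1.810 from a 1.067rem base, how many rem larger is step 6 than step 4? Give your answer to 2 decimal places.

Step 4: 1.067 × 1.810⁴ = 11.4519rem
Step 6: 1.067 × 1.810⁶ = 37.5177rem
Difference: 37.5177 − 11.4519 = 26.0658rem

26.07rem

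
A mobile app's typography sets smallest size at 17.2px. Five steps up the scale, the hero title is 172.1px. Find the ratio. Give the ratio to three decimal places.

1.585

The ratio satisfies 17.2 × r⁵ = 172.1, so r = (172.1 / 17.2)^(1/5).
r = 10.0058^(1/5) ≈ 1.5851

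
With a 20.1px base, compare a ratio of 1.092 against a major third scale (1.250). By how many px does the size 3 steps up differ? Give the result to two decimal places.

At 1.092: 20.1 × 1.092³ = 26.1736px
Major third: 20.1 × 1.250³ = 39.2578px
Difference: 39.2578 − 26.1736 = 13.0842px

13.08px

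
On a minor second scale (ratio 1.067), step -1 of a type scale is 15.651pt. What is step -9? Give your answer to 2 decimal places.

15.651 ÷ 1.067⁸ = 15.651 ÷ 1.68002 ≈ 9.316

9.32pt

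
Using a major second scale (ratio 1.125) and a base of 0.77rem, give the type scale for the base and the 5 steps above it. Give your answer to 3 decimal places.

Step 0: 0.77rem
Step 1: 0.77 × 1.125 = 0.866
Step 2: 0.77 × 1.125² = 0.975
Step 3: 0.77 × 1.125³ = 1.096
Step 4: 0.77 × 1.125⁴ = 1.233
Step 5: 0.77 × 1.125⁵ = 1.388

0.770rem, 0.866rem, 0.975rem, 1.096rem, 1.233rem, 1.388rem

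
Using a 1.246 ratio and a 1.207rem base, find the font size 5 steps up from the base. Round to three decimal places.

Every step multiplies by the scale ratio.
1.207 × 1.246⁵ = 1.207 × 3.00324 ≈ 3.625

3.625rem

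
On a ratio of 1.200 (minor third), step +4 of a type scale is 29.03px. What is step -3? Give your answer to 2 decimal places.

8.10px

29.03 ÷ 1.200⁷ = 29.03 ÷ 3.58318 ≈ 8.102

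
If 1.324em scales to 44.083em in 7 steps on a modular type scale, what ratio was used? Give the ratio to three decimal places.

The ratio satisfies 1.324 × r⁷ = 44.083, so r = (44.083 / 1.324)^(1/7).
r = 33.2953^(1/7) ≈ 1.6500

1.650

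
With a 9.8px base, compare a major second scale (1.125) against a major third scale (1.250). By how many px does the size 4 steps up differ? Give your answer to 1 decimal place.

8.2px

Major second: 9.8 × 1.125⁴ = 15.698px
Major third: 9.8 × 1.250⁴ = 23.926px
Difference: 23.926 − 15.698 = 8.228px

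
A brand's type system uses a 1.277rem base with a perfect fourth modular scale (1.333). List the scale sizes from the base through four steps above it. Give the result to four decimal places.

Step 0: 1.277rem
Step 1: 1.277 × 1.333 = 1.7022
Step 2: 1.277 × 1.333² = 2.2691
Step 3: 1.277 × 1.333³ = 3.0247
Step 4: 1.277 × 1.333⁴ = 4.0319

1.2770rem, 1.7022rem, 2.2691rem, 3.0247rem, 4.0319rem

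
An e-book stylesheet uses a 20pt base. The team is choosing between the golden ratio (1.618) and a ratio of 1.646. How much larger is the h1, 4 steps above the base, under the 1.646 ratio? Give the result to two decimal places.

9.74pt

Golden ratio: 20.0 × 1.618⁴ = 137.0705pt
At 1.646: 20.0 × 1.646⁴ = 146.8079pt
Difference: 146.8079 − 137.0705 = 9.7374pt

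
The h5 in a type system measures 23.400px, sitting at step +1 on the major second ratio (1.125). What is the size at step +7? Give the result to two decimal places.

47.44px

23.400 × 1.125⁶ = 23.400 × 2.02729 ≈ 47.439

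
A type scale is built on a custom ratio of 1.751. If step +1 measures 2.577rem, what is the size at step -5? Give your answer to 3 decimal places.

0.089rem

Moving from step +1 to step -5 is 6 steps down, so divide by r⁶.
2.577 ÷ 1.751⁶ = 2.577 ÷ 28.82152 ≈ 0.089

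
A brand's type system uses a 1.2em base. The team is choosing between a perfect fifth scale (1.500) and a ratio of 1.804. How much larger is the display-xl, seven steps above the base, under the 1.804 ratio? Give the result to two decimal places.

54.11em

Perfect fifth: 1.2 × 1.500⁷ = 20.5031em
At 1.804: 1.2 × 1.804⁷ = 74.6169em
Difference: 74.6169 − 20.5031 = 54.1138em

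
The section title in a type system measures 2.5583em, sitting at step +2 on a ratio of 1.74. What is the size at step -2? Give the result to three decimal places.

The gap is -2 − (2) = -4 steps, so the factor is 1.74^-4.
2.5583 ÷ 1.74⁴ = 2.5583 ÷ 9.16636 ≈ 0.279

0.279em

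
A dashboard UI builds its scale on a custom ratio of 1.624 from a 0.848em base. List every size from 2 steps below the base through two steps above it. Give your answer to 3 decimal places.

0.322em, 0.522em, 0.848em, 1.377em, 2.236em

Step -2: 0.848 ÷ 1.624² = 0.322
Step -1: 0.848 ÷ 1.624 = 0.522
Step 0: 0.848em
Step 1: 0.848 × 1.624 = 1.377
Step 2: 0.848 × 1.624² = 2.236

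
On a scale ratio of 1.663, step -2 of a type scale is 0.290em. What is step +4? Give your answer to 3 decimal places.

The gap is 4 − (-2) = 6 steps, so the factor is 1.663^6.
0.290 × 1.663⁶ = 0.290 × 21.15210 ≈ 6.134

6.134em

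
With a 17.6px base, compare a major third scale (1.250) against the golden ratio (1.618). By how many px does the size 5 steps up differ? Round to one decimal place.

141.5px

Major third: 17.6 × 1.250⁵ = 53.711px
Golden ratio: 17.6 × 1.618⁵ = 195.166px
Difference: 195.166 − 53.711 = 141.455px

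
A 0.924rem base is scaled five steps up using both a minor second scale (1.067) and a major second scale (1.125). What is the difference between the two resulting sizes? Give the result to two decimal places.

0.39rem

Minor second: 0.924 × 1.067⁵ = 1.2779rem
Major second: 0.924 × 1.125⁵ = 1.6651rem
Difference: 1.6651 − 1.2779 = 0.3872rem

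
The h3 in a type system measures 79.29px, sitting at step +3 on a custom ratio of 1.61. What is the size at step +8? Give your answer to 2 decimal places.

79.29 × 1.61⁵ = 79.29 × 10.81756 ≈ 857.724

857.72px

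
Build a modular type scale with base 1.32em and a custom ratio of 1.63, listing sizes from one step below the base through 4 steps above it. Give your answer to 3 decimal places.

Step -1: 1.32 ÷ 1.63 = 0.810
Step 0: 1.32em
Step 1: 1.32 × 1.63 = 2.152
Step 2: 1.32 × 1.63² = 3.507
Step 3: 1.32 × 1.63³ = 5.717
Step 4: 1.32 × 1.63⁴ = 9.318

0.810em, 1.320em, 2.152em, 3.507em, 5.717em, 9.318em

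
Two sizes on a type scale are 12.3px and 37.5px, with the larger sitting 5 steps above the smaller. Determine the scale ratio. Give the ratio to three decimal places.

The ratio satisfies 12.3 × r⁵ = 37.5, so r = (37.5 / 12.3)^(1/5).
r = 3.0488^(1/5) ≈ 1.2498

1.250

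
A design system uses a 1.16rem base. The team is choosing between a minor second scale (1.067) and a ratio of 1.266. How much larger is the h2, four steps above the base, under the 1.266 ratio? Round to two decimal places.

1.48rem

Minor second: 1.16 × 1.067⁴ = 1.5035rem
At 1.266: 1.16 × 1.266⁴ = 2.9798rem
Difference: 2.9798 − 1.5035 = 1.4763rem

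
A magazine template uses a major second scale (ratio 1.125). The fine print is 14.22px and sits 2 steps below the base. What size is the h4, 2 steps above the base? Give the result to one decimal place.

22.8px

14.22 × 1.125⁴ = 14.22 × 1.60181 ≈ 22.778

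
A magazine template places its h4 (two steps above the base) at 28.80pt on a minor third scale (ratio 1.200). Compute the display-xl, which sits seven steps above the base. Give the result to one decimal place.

71.7pt

28.80 × 1.200⁵ = 28.80 × 2.48832 ≈ 71.664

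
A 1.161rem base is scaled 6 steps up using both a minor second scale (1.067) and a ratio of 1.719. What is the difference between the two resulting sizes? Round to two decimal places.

Minor second: 1.161 × 1.067⁶ = 1.7132rem
At 1.719: 1.161 × 1.719⁶ = 29.9563rem
Difference: 29.9563 − 1.7132 = 28.2431rem

28.24rem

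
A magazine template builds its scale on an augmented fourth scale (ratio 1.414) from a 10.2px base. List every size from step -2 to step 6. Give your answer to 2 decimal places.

5.10px, 7.21px, 10.20px, 14.42px, 20.39px, 28.84px, 40.78px, 57.66px, 81.53px

Step -2: 10.2 ÷ 1.414² = 5.10
Step -1: 10.2 ÷ 1.414 = 7.21
Step 0: 10.2px
Step 1: 10.2 × 1.414 = 14.42
Step 2: 10.2 × 1.414² = 20.39
Step 3: 10.2 × 1.414³ = 28.84
Step 4: 10.2 × 1.414⁴ = 40.78
Step 5: 10.2 × 1.414⁵ = 57.66
Step 6: 10.2 × 1.414⁶ = 81.53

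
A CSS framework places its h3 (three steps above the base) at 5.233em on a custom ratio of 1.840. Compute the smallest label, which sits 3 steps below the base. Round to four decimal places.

0.1348em

5.233 ÷ 1.840⁶ = 5.233 ÷ 38.80672 ≈ 0.1348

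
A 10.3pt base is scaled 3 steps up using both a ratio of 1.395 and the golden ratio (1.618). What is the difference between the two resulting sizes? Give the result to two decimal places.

At 1.395: 10.3 × 1.395³ = 27.9615pt
Golden ratio: 10.3 × 1.618³ = 43.6288pt
Difference: 43.6288 − 27.9615 = 15.6673pt

15.67pt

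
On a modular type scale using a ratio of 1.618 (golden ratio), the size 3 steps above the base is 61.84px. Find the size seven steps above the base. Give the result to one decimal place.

The gap is 7 − (3) = 4 steps, so the factor is 1.618^4.
61.84 × 1.618⁴ = 61.84 × 6.85353 ≈ 423.822

423.8px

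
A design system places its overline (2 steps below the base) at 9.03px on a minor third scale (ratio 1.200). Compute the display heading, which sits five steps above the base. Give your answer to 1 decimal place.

Moving from step -2 to step +5 is 7 steps up, so multiply by r⁷.
9.03 × 1.200⁷ = 9.03 × 3.58318 ≈ 32.356

32.4px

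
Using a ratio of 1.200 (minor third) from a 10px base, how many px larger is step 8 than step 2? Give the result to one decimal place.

Step 2: 10.0 × 1.200² = 14.400px
Step 8: 10.0 × 1.200⁸ = 42.998px
Difference: 42.998 − 14.400 = 28.598px

28.6px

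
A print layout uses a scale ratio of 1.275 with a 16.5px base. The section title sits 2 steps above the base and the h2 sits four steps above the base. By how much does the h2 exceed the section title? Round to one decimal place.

Step 2: 16.5 × 1.275² = 26.823px
Step 4: 16.5 × 1.275⁴ = 43.604px
Difference: 43.604 − 26.823 = 16.781px

16.8px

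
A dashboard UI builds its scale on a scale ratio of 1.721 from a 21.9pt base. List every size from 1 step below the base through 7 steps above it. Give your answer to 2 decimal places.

12.73pt, 21.90pt, 37.69pt, 64.86pt, 111.63pt, 192.12pt, 330.63pt, 569.02pt, 979.29pt

Step -1: 21.9 ÷ 1.721 = 12.73
Step 0: 21.9pt
Step 1: 21.9 × 1.721 = 37.69
Step 2: 21.9 × 1.721² = 64.86
Step 3: 21.9 × 1.721³ = 111.63
Step 4: 21.9 × 1.721⁴ = 192.12
Step 5: 21.9 × 1.721⁵ = 330.63
Step 6: 21.9 × 1.721⁶ = 569.02
Step 7: 21.9 × 1.721⁷ = 979.29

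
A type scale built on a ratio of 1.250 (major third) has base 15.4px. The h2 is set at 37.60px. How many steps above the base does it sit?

1.250ⁿ = 37.60 / 15.4 = 2.4416
n = ln(2.4416) / ln(1.250) = 0.8926 / 0.2231 ≈ 4.00

4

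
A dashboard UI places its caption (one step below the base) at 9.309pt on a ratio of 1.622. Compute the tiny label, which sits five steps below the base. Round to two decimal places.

9.309 ÷ 1.622⁴ = 9.309 ÷ 6.92155 ≈ 1.345

1.34pt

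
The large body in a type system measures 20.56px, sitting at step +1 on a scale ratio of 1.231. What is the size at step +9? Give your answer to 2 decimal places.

108.41px

Moving from step +1 to step +9 is 8 steps up, so multiply by r⁸.
20.56 × 1.231⁸ = 20.56 × 5.27308 ≈ 108.415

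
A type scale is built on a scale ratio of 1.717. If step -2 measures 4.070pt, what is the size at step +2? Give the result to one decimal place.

4.070 × 1.717⁴ = 4.070 × 8.69123 ≈ 35.373

35.4pt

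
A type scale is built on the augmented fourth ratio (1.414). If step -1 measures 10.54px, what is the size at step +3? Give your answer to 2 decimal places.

10.54 × 1.414⁴ = 10.54 × 3.99758 ≈ 42.135

42.13px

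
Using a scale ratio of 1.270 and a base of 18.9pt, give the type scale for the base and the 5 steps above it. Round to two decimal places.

18.90pt, 24.00pt, 30.48pt, 38.71pt, 49.17pt, 62.44pt

Step 0: 18.9pt
Step 1: 18.9 × 1.270 = 24.00
Step 2: 18.9 × 1.270² = 30.48
Step 3: 18.9 × 1.270³ = 38.71
Step 4: 18.9 × 1.270⁴ = 49.17
Step 5: 18.9 × 1.270⁵ = 62.44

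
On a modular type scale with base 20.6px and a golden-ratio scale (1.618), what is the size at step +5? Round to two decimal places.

20.6 × 1.618⁵ = 20.6 × 11.08901 ≈ 228.43

228.43px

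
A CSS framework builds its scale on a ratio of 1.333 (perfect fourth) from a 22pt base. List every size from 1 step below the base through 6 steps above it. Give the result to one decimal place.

Step -1: 22.0 ÷ 1.333 = 16.5
Step 0: 22pt
Step 1: 22.0 × 1.333 = 29.3
Step 2: 22.0 × 1.333² = 39.1
Step 3: 22.0 × 1.333³ = 52.1
Step 4: 22.0 × 1.333⁴ = 69.5
Step 5: 22.0 × 1.333⁵ = 92.6
Step 6: 22.0 × 1.333⁶ = 123.4

16.5pt, 22.0pt, 29.3pt, 39.1pt, 52.1pt, 69.5pt, 92.6pt, 123.4pt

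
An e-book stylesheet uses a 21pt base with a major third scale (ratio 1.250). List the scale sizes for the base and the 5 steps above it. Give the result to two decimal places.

21.00pt, 26.25pt, 32.81pt, 41.02pt, 51.27pt, 64.09pt

Step 0: 21pt
Step 1: 21.0 × 1.250 = 26.25
Step 2: 21.0 × 1.250² = 32.81
Step 3: 21.0 × 1.250³ = 41.02
Step 4: 21.0 × 1.250⁴ = 51.27
Step 5: 21.0 × 1.250⁵ = 64.09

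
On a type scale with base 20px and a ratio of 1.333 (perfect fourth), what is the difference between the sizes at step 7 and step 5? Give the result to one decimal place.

Step 5: 20.0 × 1.333⁵ = 84.175px
Step 7: 20.0 × 1.333⁷ = 149.569px
Difference: 149.569 − 84.175 = 65.394px

65.4px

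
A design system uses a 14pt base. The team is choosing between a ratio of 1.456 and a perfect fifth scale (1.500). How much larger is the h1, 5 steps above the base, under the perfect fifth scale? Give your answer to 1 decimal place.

At 1.456: 14.0 × 1.456⁵ = 91.608pt
Perfect fifth: 14.0 × 1.500⁵ = 106.312pt
Difference: 106.312 − 91.608 = 14.704pt

14.7pt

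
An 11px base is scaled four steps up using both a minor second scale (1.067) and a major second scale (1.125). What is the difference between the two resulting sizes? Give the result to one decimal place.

3.4px

Minor second: 11.0 × 1.067⁴ = 14.258px
Major second: 11.0 × 1.125⁴ = 17.620px
Difference: 17.620 − 14.258 = 3.362px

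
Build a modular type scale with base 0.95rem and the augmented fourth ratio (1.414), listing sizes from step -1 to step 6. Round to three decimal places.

Step -1: 0.95 ÷ 1.414 = 0.672
Step 0: 0.95rem
Step 1: 0.95 × 1.414 = 1.343
Step 2: 0.95 × 1.414² = 1.899
Step 3: 0.95 × 1.414³ = 2.686
Step 4: 0.95 × 1.414⁴ = 3.798
Step 5: 0.95 × 1.414⁵ = 5.370
Step 6: 0.95 × 1.414⁶ = 7.593

0.672rem, 0.950rem, 1.343rem, 1.899rem, 2.686rem, 3.798rem, 5.370rem, 7.593rem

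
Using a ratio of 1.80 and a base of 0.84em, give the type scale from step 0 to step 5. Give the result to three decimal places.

Step 0: 0.84em
Step 1: 0.84 × 1.80 = 1.512
Step 2: 0.84 × 1.80² = 2.722
Step 3: 0.84 × 1.80³ = 4.899
Step 4: 0.84 × 1.80⁴ = 8.818
Step 5: 0.84 × 1.80⁵ = 15.872

0.840em, 1.512em, 2.722em, 4.899em, 8.818em, 15.872em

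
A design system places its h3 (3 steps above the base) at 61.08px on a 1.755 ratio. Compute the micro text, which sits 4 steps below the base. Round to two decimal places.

The gap is -4 − (3) = -7 steps, so the factor is 1.755^-7.
61.08 ÷ 1.755⁷ = 61.08 ÷ 51.27904 ≈ 1.191

1.19px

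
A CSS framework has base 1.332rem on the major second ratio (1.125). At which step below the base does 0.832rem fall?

1.125ⁿ = 1.332 / 0.832 = 1.6010
n = ln(1.6010) / ln(1.125) = 0.4706 / 0.1178 ≈ 4.00

4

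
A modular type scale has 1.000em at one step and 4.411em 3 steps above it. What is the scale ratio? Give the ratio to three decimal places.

r³ = 4.411 / 1.000, so r = (4.411/1.000)^(1/3).
r = 4.4110^(1/3) ≈ 1.6400

1.640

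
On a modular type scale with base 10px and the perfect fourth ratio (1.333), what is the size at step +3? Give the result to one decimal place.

23.7px

10.0 × 1.333³ = 10.0 × 2.36859 ≈ 23.69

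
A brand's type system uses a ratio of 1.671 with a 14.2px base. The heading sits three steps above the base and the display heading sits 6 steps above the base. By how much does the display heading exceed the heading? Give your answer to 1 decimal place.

Step 3: 14.2 × 1.671³ = 66.255px
Step 6: 14.2 × 1.671⁶ = 309.134px
Difference: 309.134 − 66.255 = 242.879px

242.9px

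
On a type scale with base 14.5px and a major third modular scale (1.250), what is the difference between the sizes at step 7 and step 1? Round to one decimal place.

51.0px

Step 1: 14.5 × 1.250 = 18.125px
Step 7: 14.5 × 1.250⁷ = 69.141px
Difference: 69.141 − 18.125 = 51.016px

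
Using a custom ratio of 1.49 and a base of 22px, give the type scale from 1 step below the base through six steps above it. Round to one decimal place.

Step -1: 22.0 ÷ 1.49 = 14.8
Step 0: 22px
Step 1: 22.0 × 1.49 = 32.8
Step 2: 22.0 × 1.49² = 48.8
Step 3: 22.0 × 1.49³ = 72.8
Step 4: 22.0 × 1.49⁴ = 108.4
Step 5: 22.0 × 1.49⁵ = 161.6
Step 6: 22.0 × 1.49⁶ = 240.7

14.8px, 22.0px, 32.8px, 48.8px, 72.8px, 108.4px, 161.6px, 240.7px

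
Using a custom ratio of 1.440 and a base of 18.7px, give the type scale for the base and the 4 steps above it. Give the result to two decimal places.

Step 0: 18.7px
Step 1: 18.7 × 1.440 = 26.93
Step 2: 18.7 × 1.440² = 38.78
Step 3: 18.7 × 1.440³ = 55.84
Step 4: 18.7 × 1.440⁴ = 80.41

18.70px, 26.93px, 38.78px, 55.84px, 80.41px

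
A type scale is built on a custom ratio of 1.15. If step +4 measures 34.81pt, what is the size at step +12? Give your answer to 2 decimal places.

106.48pt

Moving from step +4 to step +12 is 8 steps up, so multiply by r⁸.
34.81 × 1.15⁸ = 34.81 × 3.05902 ≈ 106.485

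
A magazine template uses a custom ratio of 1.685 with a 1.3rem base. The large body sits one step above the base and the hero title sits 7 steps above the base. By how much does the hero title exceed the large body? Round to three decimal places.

47.945rem

Step 1: 1.3 × 1.685 = 2.19050rem
Step 7: 1.3 × 1.685⁷ = 50.13519rem
Difference: 50.13519 − 2.19050 = 47.94469rem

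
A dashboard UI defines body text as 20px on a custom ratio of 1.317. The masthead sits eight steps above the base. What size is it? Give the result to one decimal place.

181.0px

20.0 × 1.317⁸ = 20.0 × 9.05078 ≈ 181.02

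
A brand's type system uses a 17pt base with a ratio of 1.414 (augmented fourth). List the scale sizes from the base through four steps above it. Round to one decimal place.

Step 0: 17pt
Step 1: 17.0 × 1.414 = 24.0
Step 2: 17.0 × 1.414² = 34.0
Step 3: 17.0 × 1.414³ = 48.1
Step 4: 17.0 × 1.414⁴ = 68.0

17.0pt, 24.0pt, 34.0pt, 48.1pt, 68.0pt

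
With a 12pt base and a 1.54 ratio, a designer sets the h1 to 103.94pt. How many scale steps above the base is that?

5

1.54ⁿ = 103.94 / 12 = 8.6617
n = ln(8.6617) / ln(1.54) = 2.1589 / 0.4318 ≈ 5.00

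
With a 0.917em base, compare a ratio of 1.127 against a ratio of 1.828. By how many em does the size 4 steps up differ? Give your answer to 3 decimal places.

8.760em

At 1.127: 0.917 × 1.127⁴ = 1.47933em
At 1.828: 0.917 × 1.828⁴ = 10.23939em
Difference: 10.23939 − 1.47933 = 8.76006em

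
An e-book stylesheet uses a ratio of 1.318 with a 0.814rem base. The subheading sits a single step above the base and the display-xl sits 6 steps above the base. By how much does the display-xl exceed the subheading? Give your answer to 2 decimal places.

3.19rem

Step 1: 0.814 × 1.318 = 1.0729rem
Step 6: 0.814 × 1.318⁶ = 4.2669rem
Difference: 4.2669 − 1.0729 = 3.1940rem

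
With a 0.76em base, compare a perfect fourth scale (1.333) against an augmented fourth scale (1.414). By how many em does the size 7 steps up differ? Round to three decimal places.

Perfect fourth: 0.76 × 1.333⁷ = 5.68361em
Augmented fourth: 0.76 × 1.414⁷ = 8.58933em
Difference: 8.58933 − 5.68361 = 2.90572em

2.906em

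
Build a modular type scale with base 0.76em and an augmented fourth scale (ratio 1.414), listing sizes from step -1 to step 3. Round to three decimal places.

0.537em, 0.760em, 1.075em, 1.520em, 2.149em

Step -1: 0.76 ÷ 1.414 = 0.537
Step 0: 0.76em
Step 1: 0.76 × 1.414 = 1.075
Step 2: 0.76 × 1.414² = 1.520
Step 3: 0.76 × 1.414³ = 2.149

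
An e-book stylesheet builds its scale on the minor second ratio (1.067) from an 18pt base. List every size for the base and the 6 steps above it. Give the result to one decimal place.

Step 0: 18pt
Step 1: 18.0 × 1.067 = 19.2
Step 2: 18.0 × 1.067² = 20.5
Step 3: 18.0 × 1.067³ = 21.9
Step 4: 18.0 × 1.067⁴ = 23.3
Step 5: 18.0 × 1.067⁵ = 24.9
Step 6: 18.0 × 1.067⁶ = 26.6

18.0pt, 19.2pt, 20.5pt, 21.9pt, 23.3pt, 24.9pt, 26.6pt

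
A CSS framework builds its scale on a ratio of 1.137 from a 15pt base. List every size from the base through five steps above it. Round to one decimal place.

15.0pt, 17.1pt, 19.4pt, 22.0pt, 25.1pt, 28.5pt

Step 0: 15pt
Step 1: 15.0 × 1.137 = 17.1
Step 2: 15.0 × 1.137² = 19.4
Step 3: 15.0 × 1.137³ = 22.0
Step 4: 15.0 × 1.137⁴ = 25.1
Step 5: 15.0 × 1.137⁵ = 28.5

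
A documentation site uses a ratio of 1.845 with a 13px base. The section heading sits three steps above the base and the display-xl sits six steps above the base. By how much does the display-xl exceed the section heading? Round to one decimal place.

Step 3: 13.0 × 1.845³ = 81.646px
Step 6: 13.0 × 1.845⁶ = 512.769px
Difference: 512.769 − 81.646 = 431.123px

431.1px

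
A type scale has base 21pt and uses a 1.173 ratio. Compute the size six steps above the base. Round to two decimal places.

54.70pt

A modular type scale is a geometric sequence: sizeₙ = base × rⁿ.
21.0 × 1.173⁶ = 21.0 × 2.60488 ≈ 54.70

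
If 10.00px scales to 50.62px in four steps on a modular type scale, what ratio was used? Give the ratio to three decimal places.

1.500

r⁴ = 50.62 / 10.00, so r = (50.62/10.00)^(1/4).
r = 5.0620^(1/4) ≈ 1.5000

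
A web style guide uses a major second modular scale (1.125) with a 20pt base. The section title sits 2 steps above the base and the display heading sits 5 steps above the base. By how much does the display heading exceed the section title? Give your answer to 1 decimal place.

10.7pt

Step 2: 20.0 × 1.125² = 25.312pt
Step 5: 20.0 × 1.125⁵ = 36.041pt
Difference: 36.041 − 25.312 = 10.729pt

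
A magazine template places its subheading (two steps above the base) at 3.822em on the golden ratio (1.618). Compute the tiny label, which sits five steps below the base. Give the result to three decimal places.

0.132em

Moving from step +2 to step -5 is 7 steps down, so divide by r⁷.
3.822 ÷ 1.618⁷ = 3.822 ÷ 29.03017 ≈ 0.132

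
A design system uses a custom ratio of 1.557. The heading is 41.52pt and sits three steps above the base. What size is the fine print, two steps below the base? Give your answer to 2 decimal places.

41.52 ÷ 1.557⁵ = 41.52 ÷ 9.15046 ≈ 4.537

4.54pt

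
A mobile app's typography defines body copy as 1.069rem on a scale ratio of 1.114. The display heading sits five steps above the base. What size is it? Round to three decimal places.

1.069 × 1.114⁵ = 1.069 × 1.71564 ≈ 1.834

1.834rem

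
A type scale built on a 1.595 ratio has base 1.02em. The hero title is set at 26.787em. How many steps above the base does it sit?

1.595ⁿ = 26.787 / 1.02 = 26.2618
n = ln(26.2618) / ln(1.595) = 3.2681 / 0.4669 ≈ 7.00

7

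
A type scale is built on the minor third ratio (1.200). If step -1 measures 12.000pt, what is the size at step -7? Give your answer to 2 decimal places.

12.000 ÷ 1.200⁶ = 12.000 ÷ 2.98598 ≈ 4.019

4.02pt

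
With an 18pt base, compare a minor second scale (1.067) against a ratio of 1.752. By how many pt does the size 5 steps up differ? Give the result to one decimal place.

Minor second: 18.0 × 1.067⁵ = 24.894pt
At 1.752: 18.0 × 1.752⁵ = 297.128pt
Difference: 297.128 − 24.894 = 272.234pt

272.2pt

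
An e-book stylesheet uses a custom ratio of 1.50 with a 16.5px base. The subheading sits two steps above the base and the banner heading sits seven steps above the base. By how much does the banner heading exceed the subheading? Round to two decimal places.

Step 2: 16.5 × 1.50² = 37.1250px
Step 7: 16.5 × 1.50⁷ = 281.9180px
Difference: 281.9180 − 37.1250 = 244.7930px

244.79px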